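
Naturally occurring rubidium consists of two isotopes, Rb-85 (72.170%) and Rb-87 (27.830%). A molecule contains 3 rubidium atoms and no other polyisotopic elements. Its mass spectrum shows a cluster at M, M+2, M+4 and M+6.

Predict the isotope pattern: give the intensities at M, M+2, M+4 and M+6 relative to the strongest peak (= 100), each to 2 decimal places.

86.44 : 100.00 : 38.56 : 4.96

Expanding (0.72170 + 0.27830)^3:
P(M) = 0.72170^3 = 0.375898
P(M+2) = 3 × 0.72170^2 × 0.27830^1 = 0.434858
P(M+4) = 3 × 0.72170^1 × 0.27830^2 = 0.167689
P(M+6) = 0.27830^3 = 0.021555
The M+2 peak is largest (0.434858); scaling to 100 gives 86.44 : 100.00 : 38.56 : 4.96.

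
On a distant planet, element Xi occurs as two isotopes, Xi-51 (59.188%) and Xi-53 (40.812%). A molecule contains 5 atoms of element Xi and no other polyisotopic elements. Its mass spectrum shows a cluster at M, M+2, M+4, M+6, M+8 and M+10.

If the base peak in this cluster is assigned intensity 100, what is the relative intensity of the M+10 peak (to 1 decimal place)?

3.3

Term probabilities: M 0.0726, M+2 0.2504, M+4 0.3454, M+6 0.2381, M+8 0.0821, M+10 0.0113. Base peak = M+4.
P(M+4) = C(5,2) × 0.59188^3 × 0.40812^2 = 10 × 0.20734855 × 0.16656193 = 0.345364 (base)
P(M+10) = C(5,5) × 0.59188^0 × 0.40812^5 = 1 × 1.0000 × 0.01132242 = 0.011322
Relative intensity = 0.011322 / 0.345364 × 100 = 3.3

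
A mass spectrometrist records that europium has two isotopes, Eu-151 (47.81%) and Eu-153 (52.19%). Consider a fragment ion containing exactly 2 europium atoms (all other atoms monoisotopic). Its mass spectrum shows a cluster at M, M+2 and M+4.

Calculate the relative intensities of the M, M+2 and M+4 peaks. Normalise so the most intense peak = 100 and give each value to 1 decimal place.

45.8 : 100.0 : 54.6

The 2 Eu atoms are independent, so intensities follow the terms of (0.4781 + 0.5219)^2.
P(M) = 0.4781^2 = 0.228580
P(M+2) = 2 × 0.4781^1 × 0.5219^1 = 0.499041
P(M+4) = 0.5219^2 = 0.272380
The M+2 peak is largest (0.499041); scaling to 100 gives 45.8 : 100.0 : 54.6.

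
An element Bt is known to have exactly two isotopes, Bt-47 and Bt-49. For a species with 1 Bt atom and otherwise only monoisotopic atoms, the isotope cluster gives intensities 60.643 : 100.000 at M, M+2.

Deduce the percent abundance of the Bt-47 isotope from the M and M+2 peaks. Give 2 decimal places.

37.75%

Write p for the Bt-47 fraction. I(M+2)/I(M) = [C(1,1)·p^0·(1−p)] / p^1 = 1·(1−p)/p = 100.000/60.643 = 1.6490
(1−p)/p = 1.6490/1 = 1.6490  ⇒  p = 1/(1 + 1.6490) = 0.3775
Bt-47: 37.75%, Bt-49: 62.25%.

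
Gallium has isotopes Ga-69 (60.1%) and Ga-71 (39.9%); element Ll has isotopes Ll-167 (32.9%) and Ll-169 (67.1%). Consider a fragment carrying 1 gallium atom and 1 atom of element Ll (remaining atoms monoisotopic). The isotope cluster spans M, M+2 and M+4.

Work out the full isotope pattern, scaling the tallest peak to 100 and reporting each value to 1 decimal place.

Gallium pattern (n=1): 0.6010 : 0.3990
Element Ll pattern (n=1): 0.3290 : 0.6710
Convolve the two distributions (both contribute in 2-u steps):
  M: 0.6010×0.3290 = 0.197729
  M+2: 0.6010×0.6710 + 0.3990×0.3290 = 0.534542
  M+4: 0.3990×0.6710 = 0.267729
Scale to base peak (0.534542) = 100: 37.0 : 100.0 : 50.1

37.0 : 100.0 : 50.1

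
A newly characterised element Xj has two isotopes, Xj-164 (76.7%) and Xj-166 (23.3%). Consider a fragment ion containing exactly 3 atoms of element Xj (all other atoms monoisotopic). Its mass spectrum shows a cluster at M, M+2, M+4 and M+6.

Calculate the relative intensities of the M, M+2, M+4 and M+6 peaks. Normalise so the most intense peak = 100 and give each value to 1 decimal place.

Expanding (0.767 + 0.233)^3:
P(M) = 0.767^3 = 0.451218
P(M+2) = 3 × 0.767^2 × 0.233^1 = 0.411214
P(M+4) = 3 × 0.767^1 × 0.233^2 = 0.124919
P(M+6) = 0.233^3 = 0.012649
The M peak is largest (0.451218); scaling to 100 gives 100.0 : 91.1 : 27.7 : 2.8.

100.0 : 91.1 : 27.7 : 2.8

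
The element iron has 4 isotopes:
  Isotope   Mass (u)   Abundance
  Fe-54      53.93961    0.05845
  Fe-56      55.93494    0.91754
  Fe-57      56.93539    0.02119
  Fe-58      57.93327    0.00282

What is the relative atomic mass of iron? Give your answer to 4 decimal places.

55.8451 u

Weight each isotope mass by its fractional abundance: 0.05845 × 53.93961 + 0.91754 × 55.93494 + 0.02119 × 56.93539 + 0.00282 × 57.93327
= 3.152770 + 51.322545 + 1.206461 + 0.163372 = 55.845148 u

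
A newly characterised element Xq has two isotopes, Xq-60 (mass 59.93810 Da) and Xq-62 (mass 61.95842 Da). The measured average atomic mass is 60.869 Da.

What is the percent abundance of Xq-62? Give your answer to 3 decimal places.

46.077%

With x = fraction of Xq-60 (so Xq-62 is 1 − x):
59.93810·x + 61.95842·(1 − x) = 60.869
(59.93810 − 61.95842)·x = 60.869 − 61.95842
x = -1.08942 / -2.02032 = 0.53923 → 53.923% Xq-60, 46.077% Xq-62.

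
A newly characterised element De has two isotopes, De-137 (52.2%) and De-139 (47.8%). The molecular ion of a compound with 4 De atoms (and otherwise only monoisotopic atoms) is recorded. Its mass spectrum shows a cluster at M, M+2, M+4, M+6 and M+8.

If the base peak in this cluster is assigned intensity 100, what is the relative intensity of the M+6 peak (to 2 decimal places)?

Term probabilities: M 0.0742, M+2 0.2720, M+4 0.3735, M+6 0.2280, M+8 0.0522. Base peak = M+4.
P(M+4) = C(4,2) × 0.522^2 × 0.478^2 = 6 × 0.272484 × 0.228484 = 0.373549 (base)
P(M+6) = C(4,3) × 0.522^1 × 0.478^3 = 4 × 0.5220 × 0.10921535 = 0.228042
Relative intensity = 0.228042 / 0.373549 × 100 = 61.05

61.05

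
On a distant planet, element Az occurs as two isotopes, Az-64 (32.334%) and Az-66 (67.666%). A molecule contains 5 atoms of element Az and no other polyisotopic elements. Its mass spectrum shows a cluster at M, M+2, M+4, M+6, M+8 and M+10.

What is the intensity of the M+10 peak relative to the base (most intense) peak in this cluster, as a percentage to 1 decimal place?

Binomial terms of (0.32334 + 0.67666)^5: M 0.0035, M+2 0.0370, M+4 0.1548, M+6 0.3239, M+8 0.3389, M+10 0.1419 → M+8 is the base peak.
P(M+8) = C(5,4) × 0.32334^1 × 0.67666^4 = 5 × 0.32334 × 0.2096438 = 0.338931 (base)
P(M+10) = C(5,5) × 0.32334^0 × 0.67666^5 = 1 × 1.0000 × 0.14185757 = 0.141858
Relative intensity = 0.141858 / 0.338931 × 100 = 41.9

41.9%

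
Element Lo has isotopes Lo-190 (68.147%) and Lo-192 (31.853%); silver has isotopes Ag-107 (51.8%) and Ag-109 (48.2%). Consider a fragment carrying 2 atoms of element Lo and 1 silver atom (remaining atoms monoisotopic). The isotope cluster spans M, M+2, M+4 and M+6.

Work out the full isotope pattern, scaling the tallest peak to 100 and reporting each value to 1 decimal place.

53.6 : 100.0 : 58.3 : 10.9

Element Lo pattern (n=2): 0.46440136 : 0.43413728 : 0.10146136
Silver pattern (n=1): 0.5180 : 0.4820
Convolve the two distributions (both contribute in 2-u steps):
  M: 0.46440136×0.5180 = 0.240560
  M+2: 0.46440136×0.4820 + 0.43413728×0.5180 = 0.448725
  M+4: 0.43413728×0.4820 + 0.10146136×0.5180 = 0.261811
  M+6: 0.10146136×0.4820 = 0.048904
Scale to base peak (0.448725) = 100: 53.6 : 100.0 : 58.3 : 10.9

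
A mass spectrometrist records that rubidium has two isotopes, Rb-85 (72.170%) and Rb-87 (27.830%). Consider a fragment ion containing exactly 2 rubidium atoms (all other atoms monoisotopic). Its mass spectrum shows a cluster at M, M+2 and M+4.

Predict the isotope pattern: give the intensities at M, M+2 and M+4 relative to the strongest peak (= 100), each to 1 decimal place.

100.0 : 77.1 : 14.9

Each Rb atom is independently Rb-85 (p = 0.72170) or Rb-87 (q = 0.27830); the cluster is the binomial expansion (p + q)^2.
P(M) = 0.72170^2 = 0.520851
P(M+2) = 2 × 0.72170^1 × 0.27830^1 = 0.401698
P(M+4) = 0.27830^2 = 0.077451
The M peak is largest (0.520851); scaling to 100 gives 100.0 : 77.1 : 14.9.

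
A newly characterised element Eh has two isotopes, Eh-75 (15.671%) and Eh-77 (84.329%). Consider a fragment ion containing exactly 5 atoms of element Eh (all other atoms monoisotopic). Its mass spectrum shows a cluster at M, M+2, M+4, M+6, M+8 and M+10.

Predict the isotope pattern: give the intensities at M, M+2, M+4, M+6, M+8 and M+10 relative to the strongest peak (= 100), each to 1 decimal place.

0.0 : 0.6 : 6.4 : 34.5 : 92.9 : 100.0

Expanding (0.15671 + 0.84329)^5:
P(M) = 0.15671^5 = 0.000095
P(M+2) = 5 × 0.15671^4 × 0.84329^1 = 0.002543
P(M+4) = 10 × 0.15671^3 × 0.84329^2 = 0.027368
P(M+6) = 10 × 0.15671^2 × 0.84329^3 = 0.147273
P(M+8) = 5 × 0.15671^1 × 0.84329^4 = 0.396255
P(M+10) = 0.84329^5 = 0.426466
The M+10 peak is largest (0.426466); scaling to 100 gives 0.0 : 0.6 : 6.4 : 34.5 : 92.9 : 100.0.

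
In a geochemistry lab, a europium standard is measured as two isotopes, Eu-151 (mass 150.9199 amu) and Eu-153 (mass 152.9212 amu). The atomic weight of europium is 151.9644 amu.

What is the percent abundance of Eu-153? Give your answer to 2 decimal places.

52.19%

With x = fraction of Eu-151 (so Eu-153 is 1 − x):
150.9199·x + 152.9212·(1 − x) = 151.9644
(150.9199 − 152.9212)·x = 151.9644 − 152.9212
x = -0.9568 / -2.0013 = 0.47809 → 47.81% Eu-151, 52.19% Eu-153.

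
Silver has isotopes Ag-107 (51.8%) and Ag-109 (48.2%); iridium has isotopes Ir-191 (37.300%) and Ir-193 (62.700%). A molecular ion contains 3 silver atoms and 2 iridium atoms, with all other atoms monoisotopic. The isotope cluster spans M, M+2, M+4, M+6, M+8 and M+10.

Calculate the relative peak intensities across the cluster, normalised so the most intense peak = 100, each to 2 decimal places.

Silver pattern (n=3): 0.13899183 : 0.3879965 : 0.3610315 : 0.11198017
Iridium pattern (n=2): 0.139129 : 0.467742 : 0.393129
Convolve the two distributions (both contribute in 2-u steps):
  M: 0.13899183×0.139129 = 0.019338
  M+2: 0.13899183×0.467742 + 0.3879965×0.139129 = 0.118994
  M+4: 0.13899183×0.393129 + 0.3879965×0.467742 + 0.3610315×0.139129 = 0.286354
  M+6: 0.3879965×0.393129 + 0.3610315×0.467742 + 0.11198017×0.139129 = 0.336982
  M+8: 0.3610315×0.393129 + 0.11198017×0.467742 = 0.194310
  M+10: 0.11198017×0.393129 = 0.044023
Scale to base peak (0.336982) = 100: 5.74 : 35.31 : 84.98 : 100.00 : 57.66 : 13.06

5.74 : 35.31 : 84.98 : 100.00 : 57.66 : 13.06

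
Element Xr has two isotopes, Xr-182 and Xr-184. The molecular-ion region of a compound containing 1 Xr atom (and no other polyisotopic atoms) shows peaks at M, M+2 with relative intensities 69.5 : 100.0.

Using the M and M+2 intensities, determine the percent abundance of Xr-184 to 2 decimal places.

Write p for the Xr-182 fraction. I(M+2)/I(M) = [C(1,1)·p^0·(1−p)] / p^1 = 1·(1−p)/p = 100.0/69.5 = 1.4388
(1−p)/p = 1.4388/1 = 1.4388  ⇒  p = 1/(1 + 1.4388) = 0.4100
Xr-182: 41.00%, Xr-184: 59.00%.

59.00%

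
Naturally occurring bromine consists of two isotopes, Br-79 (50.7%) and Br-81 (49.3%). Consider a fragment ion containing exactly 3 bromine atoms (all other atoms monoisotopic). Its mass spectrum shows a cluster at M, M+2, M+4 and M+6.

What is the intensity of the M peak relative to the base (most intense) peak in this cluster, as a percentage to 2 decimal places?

34.28%

Term probabilities: M 0.1303, M+2 0.3802, M+4 0.3697, M+6 0.1198. Base peak = M+2.
P(M+2) = C(3,1) × 0.507^2 × 0.493^1 = 3 × 0.257049 × 0.4930 = 0.380175 (base)
P(M) = C(3,0) × 0.507^3 × 0.493^0 = 1 × 0.13032384 × 1.0000 = 0.130324
Relative intensity = 0.130324 / 0.380175 × 100 = 34.28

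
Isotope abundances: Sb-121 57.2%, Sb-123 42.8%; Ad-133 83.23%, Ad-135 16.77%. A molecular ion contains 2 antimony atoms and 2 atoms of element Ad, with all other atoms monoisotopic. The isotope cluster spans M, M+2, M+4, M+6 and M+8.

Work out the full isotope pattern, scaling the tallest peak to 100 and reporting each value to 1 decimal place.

52.6 : 100.0 : 63.4 : 15.1 : 1.2

Antimony pattern (n=2): 0.327184 : 0.489632 : 0.183184
Element Ad pattern (n=2): 0.69272329 : 0.27915342 : 0.02812329
Convolve the two distributions (both contribute in 2-u steps):
  M: 0.327184×0.69272329 = 0.226648
  M+2: 0.327184×0.27915342 + 0.489632×0.69272329 = 0.430514
  M+4: 0.327184×0.02812329 + 0.489632×0.27915342 + 0.183184×0.69272329 = 0.272780
  M+6: 0.489632×0.02812329 + 0.183184×0.27915342 = 0.064907
  M+8: 0.183184×0.02812329 = 0.005152
Scale to base peak (0.430514) = 100: 52.6 : 100.0 : 63.4 : 15.1 : 1.2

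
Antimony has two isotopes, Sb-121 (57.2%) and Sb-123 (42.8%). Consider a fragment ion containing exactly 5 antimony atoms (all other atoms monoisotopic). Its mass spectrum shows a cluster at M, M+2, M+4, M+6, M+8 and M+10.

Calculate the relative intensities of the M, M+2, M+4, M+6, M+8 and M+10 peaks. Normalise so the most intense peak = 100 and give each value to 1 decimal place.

17.9 : 66.8 : 100.0 : 74.8 : 28.0 : 4.2

Expanding (0.572 + 0.428)^5:
P(M) = 0.572^5 = 0.061232
P(M+2) = 5 × 0.572^4 × 0.428^1 = 0.229086
P(M+4) = 10 × 0.572^3 × 0.428^2 = 0.342827
P(M+6) = 10 × 0.572^2 × 0.428^3 = 0.256521
P(M+8) = 5 × 0.572^1 × 0.428^4 = 0.095971
P(M+10) = 0.428^5 = 0.014362
The M+4 peak is largest (0.342827); scaling to 100 gives 17.9 : 66.8 : 100.0 : 74.8 : 28.0 : 4.2.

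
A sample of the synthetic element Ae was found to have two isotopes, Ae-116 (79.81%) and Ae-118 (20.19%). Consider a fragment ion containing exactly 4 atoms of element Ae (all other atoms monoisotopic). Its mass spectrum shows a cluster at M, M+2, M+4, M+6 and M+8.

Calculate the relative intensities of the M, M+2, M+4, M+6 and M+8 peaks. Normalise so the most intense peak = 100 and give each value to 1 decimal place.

98.8 : 100.0 : 37.9 : 6.4 : 0.4

Expanding (0.7981 + 0.2019)^4:
P(M) = 0.7981^4 = 0.405723
P(M+2) = 4 × 0.7981^3 × 0.2019^1 = 0.410552
P(M+4) = 6 × 0.7981^2 × 0.2019^2 = 0.155790
P(M+6) = 4 × 0.7981^1 × 0.2019^3 = 0.026274
P(M+8) = 0.2019^4 = 0.001662
The M+2 peak is largest (0.410552); scaling to 100 gives 98.8 : 100.0 : 37.9 : 6.4 : 0.4.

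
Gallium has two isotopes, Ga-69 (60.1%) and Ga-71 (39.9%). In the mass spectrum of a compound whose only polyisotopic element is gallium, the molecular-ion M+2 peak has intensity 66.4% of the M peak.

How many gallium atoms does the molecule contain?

The M+2/M ratio from n Ga atoms is n · q/p = n · 0.399/0.601.
n = 0.664 × 0.601/0.399 = 1.00 ≈ 1

1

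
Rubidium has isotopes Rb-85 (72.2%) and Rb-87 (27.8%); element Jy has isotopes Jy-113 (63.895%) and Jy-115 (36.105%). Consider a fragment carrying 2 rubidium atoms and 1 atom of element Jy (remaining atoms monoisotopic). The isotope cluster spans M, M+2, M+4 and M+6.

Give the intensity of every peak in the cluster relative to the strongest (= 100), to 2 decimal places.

Rubidium pattern (n=2): 0.521284 : 0.401432 : 0.077284
Element Jy pattern (n=1): 0.63895 : 0.36105
Convolve the two distributions (both contribute in 2-u steps):
  M: 0.521284×0.63895 = 0.333074
  M+2: 0.521284×0.36105 + 0.401432×0.63895 = 0.444705
  M+4: 0.401432×0.36105 + 0.077284×0.63895 = 0.194318
  M+6: 0.077284×0.36105 = 0.027903
Scale to base peak (0.444705) = 100: 74.90 : 100.00 : 43.70 : 6.27

74.90 : 100.00 : 43.70 : 6.27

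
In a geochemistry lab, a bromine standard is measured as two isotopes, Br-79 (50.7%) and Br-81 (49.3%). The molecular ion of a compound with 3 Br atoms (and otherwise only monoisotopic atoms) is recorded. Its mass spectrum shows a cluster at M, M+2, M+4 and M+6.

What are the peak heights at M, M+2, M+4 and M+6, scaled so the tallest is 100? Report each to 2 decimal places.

Each Br atom is independently Br-79 (p = 0.507) or Br-81 (q = 0.493); the cluster is the binomial expansion (p + q)^3.
P(M) = 0.507^3 = 0.130324
P(M+2) = 3 × 0.507^2 × 0.493^1 = 0.380175
P(M+4) = 3 × 0.507^1 × 0.493^2 = 0.369678
P(M+6) = 0.493^3 = 0.119823
The M+2 peak is largest (0.380175); scaling to 100 gives 34.28 : 100.00 : 97.24 : 31.52.

34.28 : 100.00 : 97.24 : 31.52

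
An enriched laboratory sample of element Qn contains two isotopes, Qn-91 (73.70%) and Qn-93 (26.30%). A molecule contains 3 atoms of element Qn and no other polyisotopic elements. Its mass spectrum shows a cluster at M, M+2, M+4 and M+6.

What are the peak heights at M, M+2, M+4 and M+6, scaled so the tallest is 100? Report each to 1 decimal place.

Expanding (0.7370 + 0.2630)^3:
P(M) = 0.7370^3 = 0.400316
P(M+2) = 3 × 0.7370^2 × 0.2630^1 = 0.428560
P(M+4) = 3 × 0.7370^1 × 0.2630^2 = 0.152933
P(M+6) = 0.2630^3 = 0.018191
The M+2 peak is largest (0.428560); scaling to 100 gives 93.4 : 100.0 : 35.7 : 4.2.

93.4 : 100.0 : 35.7 : 4.2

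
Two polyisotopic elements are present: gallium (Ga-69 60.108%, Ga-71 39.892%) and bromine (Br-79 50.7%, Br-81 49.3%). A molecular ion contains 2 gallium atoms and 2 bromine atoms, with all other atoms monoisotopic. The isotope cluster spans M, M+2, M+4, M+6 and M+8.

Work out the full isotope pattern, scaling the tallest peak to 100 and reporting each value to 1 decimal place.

25.2 : 82.5 : 100.0 : 53.2 : 10.5

Gallium pattern (n=2): 0.36129717 : 0.47956567 : 0.15913717
Bromine pattern (n=2): 0.257049 : 0.499902 : 0.243049
Convolve the two distributions (both contribute in 2-u steps):
  M: 0.36129717×0.257049 = 0.092871
  M+2: 0.36129717×0.499902 + 0.47956567×0.257049 = 0.303885
  M+4: 0.36129717×0.243049 + 0.47956567×0.499902 + 0.15913717×0.257049 = 0.368455
  M+6: 0.47956567×0.243049 + 0.15913717×0.499902 = 0.196111
  M+8: 0.15913717×0.243049 = 0.038678
Scale to base peak (0.368455) = 100: 25.2 : 82.5 : 100.0 : 53.2 : 10.5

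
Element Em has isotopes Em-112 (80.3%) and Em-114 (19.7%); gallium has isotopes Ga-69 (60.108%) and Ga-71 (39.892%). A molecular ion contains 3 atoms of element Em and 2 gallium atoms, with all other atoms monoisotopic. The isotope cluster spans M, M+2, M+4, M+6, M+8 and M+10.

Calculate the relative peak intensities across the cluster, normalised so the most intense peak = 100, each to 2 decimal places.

Element Em pattern (n=3): 0.51778163 : 0.38108212 : 0.09349088 : 0.00764537
Gallium pattern (n=2): 0.36129717 : 0.47956567 : 0.15913717
Convolve the two distributions (both contribute in 2-u steps):
  M: 0.51778163×0.36129717 = 0.187073
  M+2: 0.51778163×0.47956567 + 0.38108212×0.36129717 = 0.385994
  M+4: 0.51778163×0.15913717 + 0.38108212×0.47956567 + 0.09349088×0.36129717 = 0.298930
  M+6: 0.38108212×0.15913717 + 0.09349088×0.47956567 + 0.00764537×0.36129717 = 0.108242
  M+8: 0.09349088×0.15913717 + 0.00764537×0.47956567 = 0.018544
  M+10: 0.00764537×0.15913717 = 0.001217
Scale to base peak (0.385994) = 100: 48.47 : 100.00 : 77.44 : 28.04 : 4.80 : 0.32

48.47 : 100.00 : 77.44 : 28.04 : 4.80 : 0.32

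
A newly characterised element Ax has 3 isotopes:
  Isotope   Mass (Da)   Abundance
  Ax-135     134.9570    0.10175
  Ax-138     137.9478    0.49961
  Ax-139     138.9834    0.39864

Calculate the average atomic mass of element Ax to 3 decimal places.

138.056 Da

The abundance-weighted mean is 0.10175 × 134.9570 + 0.49961 × 137.9478 + 0.39864 × 138.9834
= 13.73187 + 68.92010 + 55.40434 = 138.05631 Da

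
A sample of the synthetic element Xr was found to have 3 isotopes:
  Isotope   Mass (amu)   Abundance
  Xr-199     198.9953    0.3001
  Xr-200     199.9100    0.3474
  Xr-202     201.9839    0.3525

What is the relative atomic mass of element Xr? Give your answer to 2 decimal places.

Average mass = Σ (abundance × isotope mass) = 0.3001 × 198.9953 + 0.3474 × 199.9100 + 0.3525 × 201.9839
= 59.71849 + 69.44873 + 71.19932 = 200.36654 amu

200.37 amu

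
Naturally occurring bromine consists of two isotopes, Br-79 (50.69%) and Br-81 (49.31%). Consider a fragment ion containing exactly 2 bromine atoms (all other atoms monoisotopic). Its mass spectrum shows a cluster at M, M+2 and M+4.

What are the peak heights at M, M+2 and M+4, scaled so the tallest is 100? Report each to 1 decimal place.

Expanding (0.5069 + 0.4931)^2:
P(M) = 0.5069^2 = 0.256948
P(M+2) = 2 × 0.5069^1 × 0.4931^1 = 0.499905
P(M+4) = 0.4931^2 = 0.243148
The M+2 peak is largest (0.499905); scaling to 100 gives 51.4 : 100.0 : 48.6.

51.4 : 100.0 : 48.6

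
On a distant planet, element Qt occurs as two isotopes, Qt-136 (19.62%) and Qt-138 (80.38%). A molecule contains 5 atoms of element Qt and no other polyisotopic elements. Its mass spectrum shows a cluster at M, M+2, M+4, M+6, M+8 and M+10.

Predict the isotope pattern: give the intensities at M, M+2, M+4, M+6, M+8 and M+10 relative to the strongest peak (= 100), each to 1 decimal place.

Expanding (0.1962 + 0.8038)^5:
P(M) = 0.1962^5 = 0.000291
P(M+2) = 5 × 0.1962^4 × 0.8038^1 = 0.005955
P(M+4) = 10 × 0.1962^3 × 0.8038^2 = 0.048797
P(M+6) = 10 × 0.1962^2 × 0.8038^3 = 0.199913
P(M+8) = 5 × 0.1962^1 × 0.8038^4 = 0.409507
P(M+10) = 0.8038^5 = 0.335537
The M+8 peak is largest (0.409507); scaling to 100 gives 0.1 : 1.5 : 11.9 : 48.8 : 100.0 : 81.9.

0.1 : 1.5 : 11.9 : 48.8 : 100.0 : 81.9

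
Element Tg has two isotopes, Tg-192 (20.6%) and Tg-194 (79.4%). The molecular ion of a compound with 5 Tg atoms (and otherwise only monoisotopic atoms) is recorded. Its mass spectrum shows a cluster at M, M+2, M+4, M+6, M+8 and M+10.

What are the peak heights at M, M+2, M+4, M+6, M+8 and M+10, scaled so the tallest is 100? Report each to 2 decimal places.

Each Tg atom is independently Tg-192 (p = 0.206) or Tg-194 (q = 0.794); the cluster is the binomial expansion (p + q)^5.
P(M) = 0.206^5 = 0.000371
P(M+2) = 5 × 0.206^4 × 0.794^1 = 0.007149
P(M+4) = 10 × 0.206^3 × 0.794^2 = 0.055112
P(M+6) = 10 × 0.206^2 × 0.794^3 = 0.212420
P(M+8) = 5 × 0.206^1 × 0.794^4 = 0.409373
P(M+10) = 0.794^5 = 0.315575
The M+8 peak is largest (0.409373); scaling to 100 gives 0.09 : 1.75 : 13.46 : 51.89 : 100.00 : 77.09.

0.09 : 1.75 : 13.46 : 51.89 : 100.00 : 77.09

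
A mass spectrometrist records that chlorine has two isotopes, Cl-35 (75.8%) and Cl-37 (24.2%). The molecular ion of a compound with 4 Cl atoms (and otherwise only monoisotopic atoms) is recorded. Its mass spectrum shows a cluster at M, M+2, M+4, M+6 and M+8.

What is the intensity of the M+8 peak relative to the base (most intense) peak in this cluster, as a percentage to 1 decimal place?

0.8%

Binomial terms of (0.758 + 0.242)^4: M 0.3301, M+2 0.4216, M+4 0.2019, M+6 0.0430, M+8 0.0034 → M+2 is the base peak.
P(M+2) = C(4,1) × 0.758^3 × 0.242^1 = 4 × 0.43551951 × 0.2420 = 0.421583 (base)
P(M+8) = C(4,4) × 0.758^0 × 0.242^4 = 1 × 1.0000 × 0.00342974 = 0.003430
Relative intensity = 0.003430 / 0.421583 × 100 = 0.8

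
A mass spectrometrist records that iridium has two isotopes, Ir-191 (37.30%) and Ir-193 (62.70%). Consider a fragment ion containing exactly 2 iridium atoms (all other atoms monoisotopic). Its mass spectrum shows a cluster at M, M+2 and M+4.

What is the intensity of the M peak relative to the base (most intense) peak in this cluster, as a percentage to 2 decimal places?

29.74%

(0.3730 + 0.6270)^2 gives M 0.1391, M+2 0.4677, M+4 0.3931; the largest is M+2.
P(M+2) = C(2,1) × 0.3730^1 × 0.6270^1 = 2 × 0.3730 × 0.6270 = 0.467742 (base)
P(M) = C(2,0) × 0.3730^2 × 0.6270^0 = 1 × 0.139129 × 1.0000 = 0.139129
Relative intensity = 0.139129 / 0.467742 × 100 = 29.74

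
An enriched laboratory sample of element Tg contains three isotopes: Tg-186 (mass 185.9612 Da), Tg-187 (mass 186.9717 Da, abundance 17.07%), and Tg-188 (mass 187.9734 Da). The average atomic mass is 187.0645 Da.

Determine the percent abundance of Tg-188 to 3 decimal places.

46.258%

The remaining 82.93% is split between Tg-186 (fraction x) and Tg-188 (fraction 0.8293 − x).
Substituting: 185.9612x + 187.9734(0.8293 − x) = 155.14843081
(185.9612 − 187.9734)x = -0.73790981  ⇒  x = 0.36672, y = 0.46258
Tg-186: 36.672%, Tg-188: 46.258%.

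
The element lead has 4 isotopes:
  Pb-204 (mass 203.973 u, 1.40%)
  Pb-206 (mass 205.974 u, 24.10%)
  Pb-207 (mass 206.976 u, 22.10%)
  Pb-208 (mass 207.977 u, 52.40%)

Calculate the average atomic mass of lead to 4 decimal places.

207.2170 u

Weight each isotope mass by its fractional abundance: 0.0140 × 203.973 + 0.2410 × 205.974 + 0.2210 × 206.976 + 0.5240 × 207.977
= 2.85562 + 49.63973 + 45.74170 + 108.97995 = 207.21700 u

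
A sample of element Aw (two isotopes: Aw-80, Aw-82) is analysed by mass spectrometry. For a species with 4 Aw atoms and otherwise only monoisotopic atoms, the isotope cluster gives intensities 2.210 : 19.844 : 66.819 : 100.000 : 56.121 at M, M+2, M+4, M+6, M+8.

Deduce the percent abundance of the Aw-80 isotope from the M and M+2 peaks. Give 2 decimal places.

30.82%

Write p for the Aw-80 fraction. I(M+2)/I(M) = [C(4,1)·p^3·(1−p)] / p^4 = 4·(1−p)/p = 19.844/2.210 = 8.9792
(1−p)/p = 8.9792/4 = 2.2448  ⇒  p = 1/(1 + 2.2448) = 0.3082
Aw-80: 30.82%, Aw-82: 69.18%.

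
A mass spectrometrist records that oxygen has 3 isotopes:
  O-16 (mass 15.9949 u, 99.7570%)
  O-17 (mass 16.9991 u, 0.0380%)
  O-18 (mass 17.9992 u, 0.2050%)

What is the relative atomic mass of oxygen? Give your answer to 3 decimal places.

Weight each isotope mass by its fractional abundance: 0.997570 × 15.9949 + 0.000380 × 16.9991 + 0.002050 × 17.9992
= 15.95603 + 0.00646 + 0.03690 = 15.99939 u

15.999 u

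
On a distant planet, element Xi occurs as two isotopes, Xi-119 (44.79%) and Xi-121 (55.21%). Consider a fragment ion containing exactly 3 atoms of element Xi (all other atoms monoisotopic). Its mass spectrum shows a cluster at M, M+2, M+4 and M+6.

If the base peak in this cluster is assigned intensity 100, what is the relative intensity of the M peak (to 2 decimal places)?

21.94

Term probabilities: M 0.0899, M+2 0.3323, M+4 0.4096, M+6 0.1683. Base peak = M+4.
P(M+4) = C(3,2) × 0.4479^1 × 0.5521^2 = 3 × 0.4479 × 0.30481441 = 0.409579 (base)
P(M) = C(3,0) × 0.4479^3 × 0.5521^0 = 1 × 0.08985519 × 1.0000 = 0.089855
Relative intensity = 0.089855 / 0.409579 × 100 = 21.94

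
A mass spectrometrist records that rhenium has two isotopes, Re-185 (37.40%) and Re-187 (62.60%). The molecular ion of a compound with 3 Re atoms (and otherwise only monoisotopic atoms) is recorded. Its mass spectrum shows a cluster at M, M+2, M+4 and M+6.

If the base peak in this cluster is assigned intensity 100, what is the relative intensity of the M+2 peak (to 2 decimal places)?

59.74

Binomial terms of (0.3740 + 0.6260)^3: M 0.0523, M+2 0.2627, M+4 0.4397, M+6 0.2453 → M+4 is the base peak.
P(M+4) = C(3,2) × 0.3740^1 × 0.6260^2 = 3 × 0.3740 × 0.391876 = 0.439685 (base)
P(M+2) = C(3,1) × 0.3740^2 × 0.6260^1 = 3 × 0.139876 × 0.6260 = 0.262687
Relative intensity = 0.262687 / 0.439685 × 100 = 59.74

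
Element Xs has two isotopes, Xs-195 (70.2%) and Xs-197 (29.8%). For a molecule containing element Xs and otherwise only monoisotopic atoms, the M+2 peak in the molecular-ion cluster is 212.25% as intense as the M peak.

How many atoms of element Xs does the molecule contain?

5

With n Xs atoms, P(M+2)/P(M) = C(n,1)·p^(n−1)q / p^n = n·q/p = n · 0.298/0.702.
n = 2.1225 × 0.702/0.298 = 5.00 ≈ 5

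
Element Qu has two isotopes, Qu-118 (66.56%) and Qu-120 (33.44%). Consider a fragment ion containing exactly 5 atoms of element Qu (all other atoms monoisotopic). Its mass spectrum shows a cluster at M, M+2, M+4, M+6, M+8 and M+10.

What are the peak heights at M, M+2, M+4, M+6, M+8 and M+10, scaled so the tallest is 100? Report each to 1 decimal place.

39.6 : 99.5 : 100.0 : 50.2 : 12.6 : 1.3

Expanding (0.6656 + 0.3344)^5:
P(M) = 0.6656^5 = 0.130637
P(M+2) = 5 × 0.6656^4 × 0.3344^1 = 0.328163
P(M+4) = 10 × 0.6656^3 × 0.3344^2 = 0.329741
P(M+6) = 10 × 0.6656^2 × 0.3344^3 = 0.165663
P(M+8) = 5 × 0.6656^1 × 0.3344^4 = 0.041615
P(M+10) = 0.3344^5 = 0.004181
The M+4 peak is largest (0.329741); scaling to 100 gives 39.6 : 99.5 : 100.0 : 50.2 : 12.6 : 1.3.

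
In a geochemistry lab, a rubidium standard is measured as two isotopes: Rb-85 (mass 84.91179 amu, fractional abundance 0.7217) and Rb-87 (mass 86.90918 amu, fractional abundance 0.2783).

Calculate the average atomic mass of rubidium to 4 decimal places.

Average mass = Σ (abundance × isotope mass) = 0.7217 × 84.91179 + 0.2783 × 86.90918
= 61.280839 + 24.186825 = 85.467664 amu

85.4677 amu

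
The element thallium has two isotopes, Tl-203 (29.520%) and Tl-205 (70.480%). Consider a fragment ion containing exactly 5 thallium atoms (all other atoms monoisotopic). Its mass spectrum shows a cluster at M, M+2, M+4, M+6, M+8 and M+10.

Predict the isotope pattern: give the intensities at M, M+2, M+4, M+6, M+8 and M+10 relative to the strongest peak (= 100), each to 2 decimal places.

0.62 : 7.35 : 35.09 : 83.77 : 100.00 : 47.75

The 5 Tl atoms are independent, so intensities follow the terms of (0.29520 + 0.70480)^5.
P(M) = 0.29520^5 = 0.002242
P(M+2) = 5 × 0.29520^4 × 0.70480^1 = 0.026761
P(M+4) = 10 × 0.29520^3 × 0.70480^2 = 0.127785
P(M+6) = 10 × 0.29520^2 × 0.70480^3 = 0.305092
P(M+8) = 5 × 0.29520^1 × 0.70480^4 = 0.364208
P(M+10) = 0.70480^5 = 0.173912
The M+8 peak is largest (0.364208); scaling to 100 gives 0.62 : 7.35 : 35.09 : 83.77 : 100.00 : 47.75.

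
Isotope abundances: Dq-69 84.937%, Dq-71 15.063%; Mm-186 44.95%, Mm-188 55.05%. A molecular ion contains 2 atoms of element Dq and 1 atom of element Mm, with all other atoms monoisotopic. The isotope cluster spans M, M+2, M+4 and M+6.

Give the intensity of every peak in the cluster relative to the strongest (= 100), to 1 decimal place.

63.3 : 100.0 : 29.5 : 2.4

Element Dq pattern (n=2): 0.7214294 : 0.25588121 : 0.0226894
Element Mm pattern (n=1): 0.4495 : 0.5505
Convolve the two distributions (both contribute in 2-u steps):
  M: 0.7214294×0.4495 = 0.324283
  M+2: 0.7214294×0.5505 + 0.25588121×0.4495 = 0.512165
  M+4: 0.25588121×0.5505 + 0.0226894×0.4495 = 0.151061
  M+6: 0.0226894×0.5505 = 0.012491
Scale to base peak (0.512165) = 100: 63.3 : 100.0 : 29.5 : 2.4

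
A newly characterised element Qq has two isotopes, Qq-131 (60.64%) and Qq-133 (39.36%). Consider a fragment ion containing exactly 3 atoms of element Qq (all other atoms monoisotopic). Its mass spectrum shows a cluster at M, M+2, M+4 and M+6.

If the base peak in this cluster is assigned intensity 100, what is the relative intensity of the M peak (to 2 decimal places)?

Term probabilities: M 0.2230, M+2 0.4342, M+4 0.2818, M+6 0.0610. Base peak = M+2.
P(M+2) = C(3,1) × 0.6064^2 × 0.3936^1 = 3 × 0.36772096 × 0.3936 = 0.434205 (base)
P(M) = C(3,0) × 0.6064^3 × 0.3936^0 = 1 × 0.22298599 × 1.0000 = 0.222986
Relative intensity = 0.222986 / 0.434205 × 100 = 51.36

51.36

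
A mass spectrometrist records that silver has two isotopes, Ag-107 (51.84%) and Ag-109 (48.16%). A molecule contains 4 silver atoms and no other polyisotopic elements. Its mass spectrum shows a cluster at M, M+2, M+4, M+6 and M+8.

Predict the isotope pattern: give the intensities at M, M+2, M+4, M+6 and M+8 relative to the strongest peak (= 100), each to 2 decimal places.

19.31 : 71.76 : 100.00 : 61.93 : 14.38

The 4 Ag atoms are independent, so intensities follow the terms of (0.5184 + 0.4816)^4.
P(M) = 0.5184^4 = 0.072220
P(M+2) = 4 × 0.5184^3 × 0.4816^1 = 0.268375
P(M+4) = 6 × 0.5184^2 × 0.4816^2 = 0.373985
P(M+6) = 4 × 0.5184^1 × 0.4816^3 = 0.231624
P(M+8) = 0.4816^4 = 0.053795
The M+4 peak is largest (0.373985); scaling to 100 gives 19.31 : 71.76 : 100.00 : 61.93 : 14.38.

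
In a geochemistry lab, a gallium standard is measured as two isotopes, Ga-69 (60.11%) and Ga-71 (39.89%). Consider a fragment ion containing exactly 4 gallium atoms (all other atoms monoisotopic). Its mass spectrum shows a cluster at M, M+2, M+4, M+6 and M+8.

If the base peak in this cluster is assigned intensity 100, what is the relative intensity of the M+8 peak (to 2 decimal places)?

(0.6011 + 0.3989)^4 gives M 0.1306, M+2 0.3465, M+4 0.3450, M+6 0.1526, M+8 0.0253; the largest is M+2.
P(M+2) = C(4,1) × 0.6011^3 × 0.3989^1 = 4 × 0.21719018 × 0.3989 = 0.346549 (base)
P(M+8) = C(4,4) × 0.6011^0 × 0.3989^4 = 1 × 1.0000 × 0.02531956 = 0.025320
Relative intensity = 0.025320 / 0.346549 × 100 = 7.31

7.31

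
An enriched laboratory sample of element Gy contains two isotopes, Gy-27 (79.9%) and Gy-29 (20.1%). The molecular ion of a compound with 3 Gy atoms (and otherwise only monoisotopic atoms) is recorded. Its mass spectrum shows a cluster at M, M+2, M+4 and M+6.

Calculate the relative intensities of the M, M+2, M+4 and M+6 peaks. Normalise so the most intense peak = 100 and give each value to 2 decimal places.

The 3 Gy atoms are independent, so intensities follow the terms of (0.799 + 0.201)^3.
P(M) = 0.799^3 = 0.510082
P(M+2) = 3 × 0.799^2 × 0.201^1 = 0.384956
P(M+4) = 3 × 0.799^1 × 0.201^2 = 0.096841
P(M+6) = 0.201^3 = 0.008121
The M peak is largest (0.510082); scaling to 100 gives 100.00 : 75.47 : 18.99 : 1.59.

100.00 : 75.47 : 18.99 : 1.59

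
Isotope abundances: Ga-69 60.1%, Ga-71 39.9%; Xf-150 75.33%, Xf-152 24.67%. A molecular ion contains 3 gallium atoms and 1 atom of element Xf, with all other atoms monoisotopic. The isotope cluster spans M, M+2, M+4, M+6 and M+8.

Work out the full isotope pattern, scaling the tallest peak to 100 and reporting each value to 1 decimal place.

43.1 : 100.0 : 85.1 : 31.3 : 4.1

Gallium pattern (n=3): 0.2170818 : 0.4323576 : 0.2870394 : 0.0635212
Element Xf pattern (n=1): 0.7533 : 0.2467
Convolve the two distributions (both contribute in 2-u steps):
  M: 0.2170818×0.7533 = 0.163528
  M+2: 0.2170818×0.2467 + 0.4323576×0.7533 = 0.379249
  M+4: 0.4323576×0.2467 + 0.2870394×0.7533 = 0.322889
  M+6: 0.2870394×0.2467 + 0.0635212×0.7533 = 0.118663
  M+8: 0.0635212×0.2467 = 0.015671
Scale to base peak (0.379249) = 100: 43.1 : 100.0 : 85.1 : 31.3 : 4.1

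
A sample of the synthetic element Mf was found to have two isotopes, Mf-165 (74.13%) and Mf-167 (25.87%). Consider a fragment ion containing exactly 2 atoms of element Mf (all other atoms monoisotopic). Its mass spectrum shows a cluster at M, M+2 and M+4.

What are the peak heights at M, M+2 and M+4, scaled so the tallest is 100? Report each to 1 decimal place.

100.0 : 69.8 : 12.2

Expanding (0.7413 + 0.2587)^2:
P(M) = 0.7413^2 = 0.549526
P(M+2) = 2 × 0.7413^1 × 0.2587^1 = 0.383549
P(M+4) = 0.2587^2 = 0.066926
The M peak is largest (0.549526); scaling to 100 gives 100.0 : 69.8 : 12.2.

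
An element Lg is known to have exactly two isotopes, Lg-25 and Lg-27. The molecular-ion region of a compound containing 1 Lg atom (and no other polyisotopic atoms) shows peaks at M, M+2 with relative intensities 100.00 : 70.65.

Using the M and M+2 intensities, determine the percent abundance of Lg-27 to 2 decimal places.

If p is the fraction of Lg that is Lg-25, then I(M+2)/I(M) = [C(1,1)·p^0·(1−p)] / p^1 = 1·(1−p)/p = 70.65/100.00 = 0.7065
(1−p)/p = 0.7065/1 = 0.7065  ⇒  p = 1/(1 + 0.7065) = 0.5860
Lg-25: 58.60%, Lg-27: 41.40%.

41.40%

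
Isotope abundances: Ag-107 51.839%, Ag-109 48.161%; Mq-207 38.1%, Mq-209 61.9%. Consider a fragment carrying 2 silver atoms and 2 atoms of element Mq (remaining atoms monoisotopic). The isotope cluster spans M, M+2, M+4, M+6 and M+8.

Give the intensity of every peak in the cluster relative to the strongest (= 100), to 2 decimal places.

Silver pattern (n=2): 0.26872819 : 0.49932362 : 0.23194819
Element Mq pattern (n=2): 0.145161 : 0.471678 : 0.383161
Convolve the two distributions (both contribute in 2-u steps):
  M: 0.26872819×0.145161 = 0.039009
  M+2: 0.26872819×0.471678 + 0.49932362×0.145161 = 0.199235
  M+4: 0.26872819×0.383161 + 0.49932362×0.471678 + 0.23194819×0.145161 = 0.372156
  M+6: 0.49932362×0.383161 + 0.23194819×0.471678 = 0.300726
  M+8: 0.23194819×0.383161 = 0.088874
Scale to base peak (0.372156) = 100: 10.48 : 53.54 : 100.00 : 80.81 : 23.88

10.48 : 53.54 : 100.00 : 80.81 : 23.88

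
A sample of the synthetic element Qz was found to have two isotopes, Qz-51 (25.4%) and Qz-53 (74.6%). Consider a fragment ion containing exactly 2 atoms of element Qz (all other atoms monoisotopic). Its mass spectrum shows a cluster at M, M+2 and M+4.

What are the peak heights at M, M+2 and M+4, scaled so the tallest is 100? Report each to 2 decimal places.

11.59 : 68.10 : 100.00

The 2 Qz atoms are independent, so intensities follow the terms of (0.254 + 0.746)^2.
P(M) = 0.254^2 = 0.064516
P(M+2) = 2 × 0.254^1 × 0.746^1 = 0.378968
P(M+4) = 0.746^2 = 0.556516
The M+4 peak is largest (0.556516); scaling to 100 gives 11.59 : 68.10 : 100.00.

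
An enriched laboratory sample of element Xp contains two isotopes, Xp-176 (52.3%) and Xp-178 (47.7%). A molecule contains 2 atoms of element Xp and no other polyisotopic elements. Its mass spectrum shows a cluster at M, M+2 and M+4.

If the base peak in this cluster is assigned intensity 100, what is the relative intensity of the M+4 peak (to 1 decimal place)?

45.6

Binomial terms of (0.523 + 0.477)^2: M 0.2735, M+2 0.4989, M+4 0.2275 → M+2 is the base peak.
P(M+2) = C(2,1) × 0.523^1 × 0.477^1 = 2 × 0.5230 × 0.4770 = 0.498942 (base)
P(M+4) = C(2,2) × 0.523^0 × 0.477^2 = 1 × 1.0000 × 0.227529 = 0.227529
Relative intensity = 0.227529 / 0.498942 × 100 = 45.6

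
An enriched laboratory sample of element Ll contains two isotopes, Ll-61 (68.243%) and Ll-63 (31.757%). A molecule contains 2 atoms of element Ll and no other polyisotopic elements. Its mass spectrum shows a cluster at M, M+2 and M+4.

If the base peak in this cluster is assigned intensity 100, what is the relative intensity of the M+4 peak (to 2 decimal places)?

21.66

(0.68243 + 0.31757)^2 gives M 0.4657, M+2 0.4334, M+4 0.1009; the largest is M.
P(M) = C(2,0) × 0.68243^2 × 0.31757^0 = 1 × 0.4657107 × 1.0000 = 0.465711 (base)
P(M+4) = C(2,2) × 0.68243^0 × 0.31757^2 = 1 × 1.0000 × 0.1008507 = 0.100851
Relative intensity = 0.100851 / 0.465711 × 100 = 21.66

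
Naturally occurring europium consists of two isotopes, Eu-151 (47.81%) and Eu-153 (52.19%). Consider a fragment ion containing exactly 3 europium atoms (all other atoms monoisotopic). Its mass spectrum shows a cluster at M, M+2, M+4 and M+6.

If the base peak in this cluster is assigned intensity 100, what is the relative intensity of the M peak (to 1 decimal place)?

Binomial terms of (0.4781 + 0.5219)^3: M 0.1093, M+2 0.3579, M+4 0.3907, M+6 0.1422 → M+4 is the base peak.
P(M+4) = C(3,2) × 0.4781^1 × 0.5219^2 = 3 × 0.4781 × 0.27237961 = 0.390674 (base)
P(M) = C(3,0) × 0.4781^3 × 0.5219^0 = 1 × 0.10928391 × 1.0000 = 0.109284
Relative intensity = 0.109284 / 0.390674 × 100 = 28.0

28.0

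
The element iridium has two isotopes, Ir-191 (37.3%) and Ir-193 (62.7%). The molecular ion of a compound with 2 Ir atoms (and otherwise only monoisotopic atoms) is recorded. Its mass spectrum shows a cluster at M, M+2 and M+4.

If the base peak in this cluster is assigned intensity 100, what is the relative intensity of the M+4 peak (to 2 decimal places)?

Term probabilities: M 0.1391, M+2 0.4677, M+4 0.3931. Base peak = M+2.
P(M+2) = C(2,1) × 0.373^1 × 0.627^1 = 2 × 0.3730 × 0.6270 = 0.467742 (base)
P(M+4) = C(2,2) × 0.373^0 × 0.627^2 = 1 × 1.0000 × 0.393129 = 0.393129
Relative intensity = 0.393129 / 0.467742 × 100 = 84.05

84.05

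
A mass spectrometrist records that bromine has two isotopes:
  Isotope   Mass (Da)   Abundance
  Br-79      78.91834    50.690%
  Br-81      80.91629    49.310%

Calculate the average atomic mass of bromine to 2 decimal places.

79.90 Da

Weight each isotope mass by its fractional abundance: 0.50690 × 78.91834 + 0.49310 × 80.91629
= 40.003707 + 39.899823 = 79.903530 Da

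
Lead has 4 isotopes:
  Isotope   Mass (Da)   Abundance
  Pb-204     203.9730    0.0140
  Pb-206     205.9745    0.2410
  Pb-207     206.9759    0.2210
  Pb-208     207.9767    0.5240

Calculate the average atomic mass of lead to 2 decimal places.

207.22 Da

Ar = Σ fᵢ·mᵢ = 0.0140 × 203.9730 + 0.2410 × 205.9745 + 0.2210 × 206.9759 + 0.5240 × 207.9767
= 2.85562 + 49.63985 + 45.74167 + 108.97979 = 207.21693 Da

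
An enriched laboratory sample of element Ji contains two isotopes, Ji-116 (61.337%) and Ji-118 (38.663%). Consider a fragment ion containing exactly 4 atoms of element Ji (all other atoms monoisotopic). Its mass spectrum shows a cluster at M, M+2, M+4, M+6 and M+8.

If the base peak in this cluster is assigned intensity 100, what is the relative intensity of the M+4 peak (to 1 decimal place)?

94.6

(0.61337 + 0.38663)^4 gives M 0.1415, M+2 0.3569, M+4 0.3374, M+6 0.1418, M+8 0.0223; the largest is M+2.
P(M+2) = C(4,1) × 0.61337^3 × 0.38663^1 = 4 × 0.23076375 × 0.38663 = 0.356881 (base)
P(M+4) = C(4,2) × 0.61337^2 × 0.38663^2 = 6 × 0.37622276 × 0.14948276 = 0.337433
Relative intensity = 0.337433 / 0.356881 × 100 = 94.6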